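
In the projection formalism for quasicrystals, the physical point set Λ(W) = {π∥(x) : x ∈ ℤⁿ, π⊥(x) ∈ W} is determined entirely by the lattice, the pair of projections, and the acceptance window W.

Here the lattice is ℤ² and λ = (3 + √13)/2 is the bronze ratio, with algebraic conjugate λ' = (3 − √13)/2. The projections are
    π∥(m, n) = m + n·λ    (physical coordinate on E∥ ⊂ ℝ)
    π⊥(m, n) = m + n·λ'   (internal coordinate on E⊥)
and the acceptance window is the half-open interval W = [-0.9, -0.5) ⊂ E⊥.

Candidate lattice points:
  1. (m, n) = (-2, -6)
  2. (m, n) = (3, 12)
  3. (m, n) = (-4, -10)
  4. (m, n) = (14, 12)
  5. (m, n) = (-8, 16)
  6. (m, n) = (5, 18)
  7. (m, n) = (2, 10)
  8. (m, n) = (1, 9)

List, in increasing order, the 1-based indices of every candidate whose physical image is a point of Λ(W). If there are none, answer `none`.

Numerically λ ≈ 3.302776 and λ' = −1/λ ≈ -0.302776.
candidate 1: (m,n)=(-2,-6) → π∥ = -2-6·λ ≈ -21.816654, π⊥ = -2-6·λ' ≈ -0.183346 ∉ [-0.9, -0.5) ⇒ out
candidate 2: (m,n)=(3,12) → π∥ = 3+12·λ ≈ 42.633308, π⊥ = 3+12·λ' ≈ -0.633308 ∈ [-0.9, -0.5) ⇒ IN Λ
candidate 3: (m,n)=(-4,-10) → π∥ = -4-10·λ ≈ -37.027756, π⊥ = -4-10·λ' ≈ -0.972244 ∉ [-0.9, -0.5) ⇒ out
candidate 4: (m,n)=(14,12) → π∥ = 14+12·λ ≈ 53.633308, π⊥ = 14+12·λ' ≈ 10.366692 ∉ [-0.9, -0.5) ⇒ out
candidate 5: (m,n)=(-8,16) → π∥ = -8+16·λ ≈ 44.844410, π⊥ = -8+16·λ' ≈ -12.844410 ∉ [-0.9, -0.5) ⇒ out
candidate 6: (m,n)=(5,18) → π∥ = 5+18·λ ≈ 64.449961, π⊥ = 5+18·λ' ≈ -0.449961 ∉ [-0.9, -0.5) ⇒ out
candidate 7: (m,n)=(2,10) → π∥ = 2+10·λ ≈ 35.027756, π⊥ = 2+10·λ' ≈ -1.027756 ∉ [-0.9, -0.5) ⇒ out
candidate 8: (m,n)=(1,9) → π∥ = 1+9·λ ≈ 30.724981, π⊥ = 1+9·λ' ≈ -1.724981 ∉ [-0.9, -0.5) ⇒ out

2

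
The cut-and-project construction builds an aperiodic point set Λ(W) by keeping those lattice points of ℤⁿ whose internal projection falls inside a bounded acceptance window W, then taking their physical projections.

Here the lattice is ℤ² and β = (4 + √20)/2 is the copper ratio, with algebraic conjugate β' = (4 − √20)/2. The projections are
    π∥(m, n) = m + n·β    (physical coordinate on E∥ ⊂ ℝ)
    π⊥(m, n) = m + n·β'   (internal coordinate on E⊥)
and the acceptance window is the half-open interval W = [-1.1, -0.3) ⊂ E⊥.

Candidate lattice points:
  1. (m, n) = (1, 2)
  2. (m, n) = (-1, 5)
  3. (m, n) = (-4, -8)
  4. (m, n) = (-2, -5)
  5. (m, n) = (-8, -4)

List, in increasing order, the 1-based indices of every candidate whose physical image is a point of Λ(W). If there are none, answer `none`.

4

Compute β' = (4−√20)/2 = -0.2361, so π⊥(m,n) = m -0.2361·n.
#1 (1,2): internal coord 1 + (2)·β' = +0.5279; +0.5279 ∉ [-1.1, -0.3) → out
#2 (-1,5): internal coord -1 + (5)·β' = -2.1803; -2.1803 ∉ [-1.1, -0.3) → out
#3 (-4,-8): internal coord -4 + (-8)·β' = -2.1115; -2.1115 ∉ [-1.1, -0.3) → out
#4 (-2,-5): internal coord -2 + (-5)·β' = -0.8197; -0.8197 ∈ [-1.1, -0.3) → IN Λ
#5 (-8,-4): internal coord -8 + (-4)·β' = -7.0557; -7.0557 ∉ [-1.1, -0.3) → out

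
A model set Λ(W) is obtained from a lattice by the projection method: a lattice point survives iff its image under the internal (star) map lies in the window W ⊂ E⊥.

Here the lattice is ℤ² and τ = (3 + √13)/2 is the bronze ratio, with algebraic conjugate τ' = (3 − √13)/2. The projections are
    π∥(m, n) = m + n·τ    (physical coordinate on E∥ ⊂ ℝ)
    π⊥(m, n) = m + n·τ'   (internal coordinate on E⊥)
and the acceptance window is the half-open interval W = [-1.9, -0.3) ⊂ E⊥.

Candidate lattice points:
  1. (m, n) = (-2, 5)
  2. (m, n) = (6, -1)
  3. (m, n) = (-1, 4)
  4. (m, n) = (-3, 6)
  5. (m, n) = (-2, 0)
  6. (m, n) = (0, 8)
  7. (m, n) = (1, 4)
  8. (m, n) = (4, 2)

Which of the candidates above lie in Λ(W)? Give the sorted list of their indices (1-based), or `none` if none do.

τ' = (3−√13)/2 ≈ -0.3028.
candidate 1: (m,n)=(-2,5) → π∥ = -2+5·τ ≈ 14.5139, π⊥ = -2+5·τ' ≈ -3.5139 ∉ [-1.9, -0.3) ⇒ out
candidate 2: (m,n)=(6,-1) → π∥ = 6-1·τ ≈ 2.6972, π⊥ = 6-1·τ' ≈ 6.3028 ∉ [-1.9, -0.3) ⇒ out
candidate 3: (m,n)=(-1,4) → π∥ = -1+4·τ ≈ 12.2111, π⊥ = -1+4·τ' ≈ -2.2111 ∉ [-1.9, -0.3) ⇒ out
candidate 4: (m,n)=(-3,6) → π∥ = -3+6·τ ≈ 16.8167, π⊥ = -3+6·τ' ≈ -4.8167 ∉ [-1.9, -0.3) ⇒ out
candidate 5: (m,n)=(-2,0) → π∥ = -2+0·τ ≈ -2.0000, π⊥ = -2+0·τ' ≈ -2.0000 ∉ [-1.9, -0.3) ⇒ out
candidate 6: (m,n)=(0,8) → π∥ = 0+8·τ ≈ 26.4222, π⊥ = 0+8·τ' ≈ -2.4222 ∉ [-1.9, -0.3) ⇒ out
candidate 7: (m,n)=(1,4) → π∥ = 1+4·τ ≈ 14.2111, π⊥ = 1+4·τ' ≈ -0.2111 ∉ [-1.9, -0.3) ⇒ out
candidate 8: (m,n)=(4,2) → π∥ = 4+2·τ ≈ 10.6056, π⊥ = 4+2·τ' ≈ 3.3944 ∉ [-1.9, -0.3) ⇒ out

none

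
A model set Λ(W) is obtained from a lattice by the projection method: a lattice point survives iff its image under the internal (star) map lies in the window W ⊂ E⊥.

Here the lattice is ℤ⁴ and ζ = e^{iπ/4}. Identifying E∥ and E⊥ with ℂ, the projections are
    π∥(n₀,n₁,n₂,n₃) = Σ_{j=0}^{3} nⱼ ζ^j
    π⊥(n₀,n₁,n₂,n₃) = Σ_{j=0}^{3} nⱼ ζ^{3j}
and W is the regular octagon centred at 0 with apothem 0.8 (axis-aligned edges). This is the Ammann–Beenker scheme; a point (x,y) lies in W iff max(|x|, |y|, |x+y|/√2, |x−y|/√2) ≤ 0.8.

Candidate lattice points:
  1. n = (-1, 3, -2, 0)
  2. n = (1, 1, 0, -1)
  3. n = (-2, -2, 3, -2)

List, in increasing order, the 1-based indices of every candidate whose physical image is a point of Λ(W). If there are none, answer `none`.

Internal map: ζ^{3j} for j=0..3 gives (1,0), (−√2/2,√2/2), (0,−1), (√2/2,√2/2).
candidate 1: n = (-1, 3, -2, 0) → π⊥ ≈ (-3.1213, +4.1213); max(|x|,|y|,|x±y|/√2) = 5.1213 > 0.8 ⇒ ∉ W
candidate 2: n = (1, 1, 0, -1) → π⊥ ≈ (-0.4142, +0.0000); max(|x|,|y|,|x±y|/√2) = 0.4142 ≤ 0.8 ⇒ ∈ W
candidate 3: n = (-2, -2, 3, -2) → π⊥ ≈ (-2.0000, -5.8284); max(|x|,|y|,|x±y|/√2) = 5.8284 > 0.8 ⇒ ∉ W

2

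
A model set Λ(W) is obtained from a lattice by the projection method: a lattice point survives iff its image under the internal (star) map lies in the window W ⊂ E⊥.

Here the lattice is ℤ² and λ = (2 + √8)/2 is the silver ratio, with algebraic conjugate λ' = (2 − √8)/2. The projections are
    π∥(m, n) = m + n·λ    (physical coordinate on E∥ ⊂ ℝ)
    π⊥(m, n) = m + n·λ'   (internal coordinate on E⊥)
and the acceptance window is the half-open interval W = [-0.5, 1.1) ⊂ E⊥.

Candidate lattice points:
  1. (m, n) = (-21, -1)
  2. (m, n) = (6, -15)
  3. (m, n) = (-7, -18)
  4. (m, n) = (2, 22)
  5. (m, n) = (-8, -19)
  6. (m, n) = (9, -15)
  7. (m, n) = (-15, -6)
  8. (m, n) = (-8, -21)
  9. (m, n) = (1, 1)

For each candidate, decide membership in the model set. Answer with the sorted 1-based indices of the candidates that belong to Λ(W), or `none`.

Numerically λ ≈ 2.41421 and λ' = −1/λ ≈ -0.41421.
#1 (-21,-1): internal coord -21 + (-1)·λ' = -20.58579; -20.58579 ∉ [-0.5, 1.1) → out
#2 (6,-15): internal coord 6 + (-15)·λ' = +12.21320; +12.21320 ∉ [-0.5, 1.1) → out
#3 (-7,-18): internal coord -7 + (-18)·λ' = +0.45584; +0.45584 ∈ [-0.5, 1.1) → IN Λ
#4 (2,22): internal coord 2 + (22)·λ' = -7.11270; -7.11270 ∉ [-0.5, 1.1) → out
#5 (-8,-19): internal coord -8 + (-19)·λ' = -0.12994; -0.12994 ∈ [-0.5, 1.1) → IN Λ
#6 (9,-15): internal coord 9 + (-15)·λ' = +15.21320; +15.21320 ∉ [-0.5, 1.1) → out
#7 (-15,-6): internal coord -15 + (-6)·λ' = -12.51472; -12.51472 ∉ [-0.5, 1.1) → out
#8 (-8,-21): internal coord -8 + (-21)·λ' = +0.69848; +0.69848 ∈ [-0.5, 1.1) → IN Λ
#9 (1,1): internal coord 1 + (1)·λ' = +0.58579; +0.58579 ∈ [-0.5, 1.1) → IN Λ

3, 5, 8, 9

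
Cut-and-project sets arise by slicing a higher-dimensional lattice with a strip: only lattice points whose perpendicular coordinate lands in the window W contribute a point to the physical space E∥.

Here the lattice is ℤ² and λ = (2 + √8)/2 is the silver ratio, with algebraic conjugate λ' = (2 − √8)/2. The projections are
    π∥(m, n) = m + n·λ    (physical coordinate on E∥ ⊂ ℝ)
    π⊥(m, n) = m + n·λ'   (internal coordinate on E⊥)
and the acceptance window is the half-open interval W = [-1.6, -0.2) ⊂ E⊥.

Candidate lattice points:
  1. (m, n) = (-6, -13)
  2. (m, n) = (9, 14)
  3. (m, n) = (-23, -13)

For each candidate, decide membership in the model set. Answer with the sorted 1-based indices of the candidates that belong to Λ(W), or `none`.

Numerically λ ≈ 2.4142 and λ' = −1/λ ≈ -0.4142.
[1] lift (-6,-13): star map gives -0.6152; window check -1.6 ≤ -0.6152 < -0.2 is true → IN Λ
[2] lift (9,14): star map gives 3.2010; window check -1.6 ≤ 3.2010 < -0.2 is false → out
[3] lift (-23,-13): star map gives -17.6152; window check -1.6 ≤ -17.6152 < -0.2 is false → out

1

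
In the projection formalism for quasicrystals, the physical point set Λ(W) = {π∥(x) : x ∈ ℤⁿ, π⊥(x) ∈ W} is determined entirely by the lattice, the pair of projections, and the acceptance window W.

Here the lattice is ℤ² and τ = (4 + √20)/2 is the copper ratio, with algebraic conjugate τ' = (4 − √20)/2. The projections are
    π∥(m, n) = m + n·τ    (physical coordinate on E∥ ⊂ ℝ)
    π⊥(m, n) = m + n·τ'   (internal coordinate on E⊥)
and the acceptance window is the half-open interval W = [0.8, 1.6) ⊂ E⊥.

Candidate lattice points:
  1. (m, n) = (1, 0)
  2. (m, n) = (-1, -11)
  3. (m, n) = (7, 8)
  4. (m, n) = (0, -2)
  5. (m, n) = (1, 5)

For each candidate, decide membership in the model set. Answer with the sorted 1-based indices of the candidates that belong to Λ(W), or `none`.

Compute τ' = (4−√20)/2 = -0.2361, so π⊥(m,n) = m -0.2361·n.
#1 (1,0): internal coord 1 + (0)·τ' = +1.0000; +1.0000 ∈ [0.8, 1.6) → IN Λ
#2 (-1,-11): internal coord -1 + (-11)·τ' = +1.5967; +1.5967 ∈ [0.8, 1.6) → IN Λ
#3 (7,8): internal coord 7 + (8)·τ' = +5.1115; +5.1115 ∉ [0.8, 1.6) → out
#4 (0,-2): internal coord 0 + (-2)·τ' = +0.4721; +0.4721 ∉ [0.8, 1.6) → out
#5 (1,5): internal coord 1 + (5)·τ' = -0.1803; -0.1803 ∉ [0.8, 1.6) → out

1, 2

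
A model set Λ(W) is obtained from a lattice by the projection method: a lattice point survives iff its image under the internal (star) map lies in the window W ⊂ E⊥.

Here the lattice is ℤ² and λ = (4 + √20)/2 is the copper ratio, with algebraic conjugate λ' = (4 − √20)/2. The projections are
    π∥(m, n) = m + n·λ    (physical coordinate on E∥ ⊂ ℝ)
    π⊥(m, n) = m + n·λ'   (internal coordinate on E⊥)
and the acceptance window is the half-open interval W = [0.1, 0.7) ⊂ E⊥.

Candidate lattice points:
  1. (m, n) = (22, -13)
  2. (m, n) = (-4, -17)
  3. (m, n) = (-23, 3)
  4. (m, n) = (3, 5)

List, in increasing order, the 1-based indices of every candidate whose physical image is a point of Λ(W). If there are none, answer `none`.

Numerically λ ≈ 4.23607 and λ' = −1/λ ≈ -0.23607.
[1] lift (22,-13): star map gives 25.06888; window check 0.1 ≤ 25.06888 < 0.7 is false → out
[2] lift (-4,-17): star map gives 0.01316; window check 0.1 ≤ 0.01316 < 0.7 is false → out
[3] lift (-23,3): star map gives -23.70820; window check 0.1 ≤ -23.70820 < 0.7 is false → out
[4] lift (3,5): star map gives 1.81966; window check 0.1 ≤ 1.81966 < 0.7 is false → out

none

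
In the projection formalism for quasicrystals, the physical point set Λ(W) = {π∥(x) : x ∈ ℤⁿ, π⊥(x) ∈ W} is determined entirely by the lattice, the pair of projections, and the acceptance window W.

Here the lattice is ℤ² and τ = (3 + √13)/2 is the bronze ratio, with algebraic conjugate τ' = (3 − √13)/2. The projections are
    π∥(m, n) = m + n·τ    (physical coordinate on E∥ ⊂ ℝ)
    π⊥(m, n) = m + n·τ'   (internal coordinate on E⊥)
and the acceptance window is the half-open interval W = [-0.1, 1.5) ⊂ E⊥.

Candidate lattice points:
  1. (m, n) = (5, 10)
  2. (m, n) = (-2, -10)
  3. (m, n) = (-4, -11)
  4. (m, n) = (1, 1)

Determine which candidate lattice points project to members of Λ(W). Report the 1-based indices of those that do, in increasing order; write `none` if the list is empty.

2, 4

Compute τ' = (3−√13)/2 = -0.30278, so π⊥(m,n) = m -0.30278·n.
candidate 1: (m,n)=(5,10) → π∥ = 5+10·τ ≈ 38.02776, π⊥ = 5+10·τ' ≈ 1.97224 ∉ [-0.1, 1.5) ⇒ out
candidate 2: (m,n)=(-2,-10) → π∥ = -2-10·τ ≈ -35.02776, π⊥ = -2-10·τ' ≈ 1.02776 ∈ [-0.1, 1.5) ⇒ IN Λ
candidate 3: (m,n)=(-4,-11) → π∥ = -4-11·τ ≈ -40.33053, π⊥ = -4-11·τ' ≈ -0.66947 ∉ [-0.1, 1.5) ⇒ out
candidate 4: (m,n)=(1,1) → π∥ = 1+1·τ ≈ 4.30278, π⊥ = 1+1·τ' ≈ 0.69722 ∈ [-0.1, 1.5) ⇒ IN Λ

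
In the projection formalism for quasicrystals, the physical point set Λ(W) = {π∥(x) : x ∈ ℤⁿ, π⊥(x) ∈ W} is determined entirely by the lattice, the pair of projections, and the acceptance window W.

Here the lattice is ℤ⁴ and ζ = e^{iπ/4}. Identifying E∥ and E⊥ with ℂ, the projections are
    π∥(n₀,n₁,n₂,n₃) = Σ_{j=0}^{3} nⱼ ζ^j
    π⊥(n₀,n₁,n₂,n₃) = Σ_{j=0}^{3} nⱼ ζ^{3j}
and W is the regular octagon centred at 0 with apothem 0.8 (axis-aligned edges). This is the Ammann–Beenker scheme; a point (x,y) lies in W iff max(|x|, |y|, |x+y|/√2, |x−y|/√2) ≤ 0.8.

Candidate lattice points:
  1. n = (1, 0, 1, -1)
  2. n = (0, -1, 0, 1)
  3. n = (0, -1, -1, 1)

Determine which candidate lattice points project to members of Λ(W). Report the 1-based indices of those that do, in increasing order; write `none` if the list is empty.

Internal map: ζ^{3j} for j=0..3 gives (1,0), (−√2/2,√2/2), (0,−1), (√2/2,√2/2).
#1 (1, 0, 1, -1): internal (0.2929, -1.7071); octagon support 1.7071 vs apothem 0.8 → ∉ W
#2 (0, -1, 0, 1): internal (1.4142, 0.0000); octagon support 1.4142 vs apothem 0.8 → ∉ W
#3 (0, -1, -1, 1): internal (1.4142, 1.0000); octagon support 1.7071 vs apothem 0.8 → ∉ W

none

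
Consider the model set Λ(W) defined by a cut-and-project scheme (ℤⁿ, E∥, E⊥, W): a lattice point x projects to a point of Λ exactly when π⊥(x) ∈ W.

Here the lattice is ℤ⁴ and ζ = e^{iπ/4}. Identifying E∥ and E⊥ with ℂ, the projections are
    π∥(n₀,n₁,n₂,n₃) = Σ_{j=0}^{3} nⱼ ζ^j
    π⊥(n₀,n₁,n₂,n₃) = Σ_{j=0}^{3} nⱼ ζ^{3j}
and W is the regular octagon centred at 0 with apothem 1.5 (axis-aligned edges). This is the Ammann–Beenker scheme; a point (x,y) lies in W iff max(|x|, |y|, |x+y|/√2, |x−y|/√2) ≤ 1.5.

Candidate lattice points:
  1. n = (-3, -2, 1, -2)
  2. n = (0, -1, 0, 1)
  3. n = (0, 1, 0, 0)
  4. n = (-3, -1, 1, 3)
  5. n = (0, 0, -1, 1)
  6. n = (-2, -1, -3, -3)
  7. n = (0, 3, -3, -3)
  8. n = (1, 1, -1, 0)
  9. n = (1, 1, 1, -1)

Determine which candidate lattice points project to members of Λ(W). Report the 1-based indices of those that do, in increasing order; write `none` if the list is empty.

2, 3, 4, 9

With ζ = e^{iπ/4} the internal vectors are ζ^0,ζ^3,ζ^6,ζ^9.
#1 (-3, -2, 1, -2): internal (-3.000000, -3.828427); octagon support 4.828427 vs apothem 1.5 → ∉ W
#2 (0, -1, 0, 1): internal (1.414214, 0.000000); octagon support 1.414214 vs apothem 1.5 → ∈ W
#3 (0, 1, 0, 0): internal (-0.707107, 0.707107); octagon support 1.000000 vs apothem 1.5 → ∈ W
#4 (-3, -1, 1, 3): internal (-0.171573, 0.414214); octagon support 0.414214 vs apothem 1.5 → ∈ W
#5 (0, 0, -1, 1): internal (0.707107, 1.707107); octagon support 1.707107 vs apothem 1.5 → ∉ W
#6 (-2, -1, -3, -3): internal (-3.414214, 0.171573); octagon support 3.414214 vs apothem 1.5 → ∉ W
#7 (0, 3, -3, -3): internal (-4.242641, 3.000000); octagon support 5.121320 vs apothem 1.5 → ∉ W
#8 (1, 1, -1, 0): internal (0.292893, 1.707107); octagon support 1.707107 vs apothem 1.5 → ∉ W
#9 (1, 1, 1, -1): internal (-0.414214, -1.000000); octagon support 1.000000 vs apothem 1.5 → ∈ W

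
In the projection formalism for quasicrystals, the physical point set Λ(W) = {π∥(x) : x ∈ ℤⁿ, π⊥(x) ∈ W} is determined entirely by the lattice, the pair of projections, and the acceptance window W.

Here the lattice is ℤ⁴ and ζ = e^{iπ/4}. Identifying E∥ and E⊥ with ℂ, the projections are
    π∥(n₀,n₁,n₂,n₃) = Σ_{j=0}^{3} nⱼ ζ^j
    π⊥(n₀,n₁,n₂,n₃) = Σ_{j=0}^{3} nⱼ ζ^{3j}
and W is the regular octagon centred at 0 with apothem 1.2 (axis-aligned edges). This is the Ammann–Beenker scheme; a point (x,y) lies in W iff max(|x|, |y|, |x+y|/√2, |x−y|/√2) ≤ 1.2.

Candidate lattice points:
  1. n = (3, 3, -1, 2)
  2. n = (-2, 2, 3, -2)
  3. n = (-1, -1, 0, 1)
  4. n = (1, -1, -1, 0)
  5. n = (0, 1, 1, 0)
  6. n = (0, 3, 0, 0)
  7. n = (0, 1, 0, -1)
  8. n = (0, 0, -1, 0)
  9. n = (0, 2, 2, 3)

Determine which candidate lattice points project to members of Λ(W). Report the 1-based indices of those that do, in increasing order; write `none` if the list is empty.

3, 5, 8

Internal map: ζ^{3j} for j=0..3 gives (1,0), (−√2/2,√2/2), (0,−1), (√2/2,√2/2).
candidate 1: n = (3, 3, -1, 2) → π⊥ ≈ (+2.29289, +4.53553); max(|x|,|y|,|x±y|/√2) = 4.82843 > 1.2 ⇒ ∉ W
candidate 2: n = (-2, 2, 3, -2) → π⊥ ≈ (-4.82843, -3.00000); max(|x|,|y|,|x±y|/√2) = 5.53553 > 1.2 ⇒ ∉ W
candidate 3: n = (-1, -1, 0, 1) → π⊥ ≈ (+0.41421, +0.00000); max(|x|,|y|,|x±y|/√2) = 0.41421 ≤ 1.2 ⇒ ∈ W
candidate 4: n = (1, -1, -1, 0) → π⊥ ≈ (+1.70711, +0.29289); max(|x|,|y|,|x±y|/√2) = 1.70711 > 1.2 ⇒ ∉ W
candidate 5: n = (0, 1, 1, 0) → π⊥ ≈ (-0.70711, -0.29289); max(|x|,|y|,|x±y|/√2) = 0.70711 ≤ 1.2 ⇒ ∈ W
candidate 6: n = (0, 3, 0, 0) → π⊥ ≈ (-2.12132, +2.12132); max(|x|,|y|,|x±y|/√2) = 3.00000 > 1.2 ⇒ ∉ W
candidate 7: n = (0, 1, 0, -1) → π⊥ ≈ (-1.41421, +0.00000); max(|x|,|y|,|x±y|/√2) = 1.41421 > 1.2 ⇒ ∉ W
candidate 8: n = (0, 0, -1, 0) → π⊥ ≈ (+0.00000, +1.00000); max(|x|,|y|,|x±y|/√2) = 1.00000 ≤ 1.2 ⇒ ∈ W
candidate 9: n = (0, 2, 2, 3) → π⊥ ≈ (+0.70711, +1.53553); max(|x|,|y|,|x±y|/√2) = 1.58579 > 1.2 ⇒ ∉ W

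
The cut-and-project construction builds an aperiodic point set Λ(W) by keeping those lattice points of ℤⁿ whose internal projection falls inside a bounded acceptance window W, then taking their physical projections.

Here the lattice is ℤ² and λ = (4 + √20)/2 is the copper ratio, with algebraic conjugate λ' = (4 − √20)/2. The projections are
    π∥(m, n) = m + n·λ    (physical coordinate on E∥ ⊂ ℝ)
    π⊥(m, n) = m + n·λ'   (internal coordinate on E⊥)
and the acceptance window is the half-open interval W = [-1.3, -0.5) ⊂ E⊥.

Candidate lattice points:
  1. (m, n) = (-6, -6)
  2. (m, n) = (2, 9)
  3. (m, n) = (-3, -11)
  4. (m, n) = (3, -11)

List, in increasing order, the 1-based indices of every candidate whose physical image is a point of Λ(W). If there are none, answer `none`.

Compute λ' = (4−√20)/2 = -0.236068, so π⊥(m,n) = m -0.236068·n.
[1] lift (-6,-6): star map gives -4.583592; window check -1.3 ≤ -4.583592 < -0.5 is false → out
[2] lift (2,9): star map gives -0.124612; window check -1.3 ≤ -0.124612 < -0.5 is false → out
[3] lift (-3,-11): star map gives -0.403252; window check -1.3 ≤ -0.403252 < -0.5 is false → out
[4] lift (3,-11): star map gives 5.596748; window check -1.3 ≤ 5.596748 < -0.5 is false → out

none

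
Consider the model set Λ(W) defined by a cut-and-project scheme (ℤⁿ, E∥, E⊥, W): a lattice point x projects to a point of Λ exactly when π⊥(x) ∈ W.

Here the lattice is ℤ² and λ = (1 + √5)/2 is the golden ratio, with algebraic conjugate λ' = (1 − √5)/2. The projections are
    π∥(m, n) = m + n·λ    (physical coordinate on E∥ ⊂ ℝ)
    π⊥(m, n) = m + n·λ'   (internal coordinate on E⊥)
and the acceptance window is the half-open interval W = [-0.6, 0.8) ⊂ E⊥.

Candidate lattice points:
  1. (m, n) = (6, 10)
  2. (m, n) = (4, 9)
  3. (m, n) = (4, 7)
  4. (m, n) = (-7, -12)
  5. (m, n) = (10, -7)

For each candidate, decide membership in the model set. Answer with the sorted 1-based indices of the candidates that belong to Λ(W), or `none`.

1, 3, 4

Numerically λ ≈ 1.61803 and λ' = −1/λ ≈ -0.61803.
#1 (6,10): internal coord 6 + (10)·λ' = -0.18034; -0.18034 ∈ [-0.6, 0.8) → IN Λ
#2 (4,9): internal coord 4 + (9)·λ' = -1.56231; -1.56231 ∉ [-0.6, 0.8) → out
#3 (4,7): internal coord 4 + (7)·λ' = -0.32624; -0.32624 ∈ [-0.6, 0.8) → IN Λ
#4 (-7,-12): internal coord -7 + (-12)·λ' = +0.41641; +0.41641 ∈ [-0.6, 0.8) → IN Λ
#5 (10,-7): internal coord 10 + (-7)·λ' = +14.32624; +14.32624 ∉ [-0.6, 0.8) → out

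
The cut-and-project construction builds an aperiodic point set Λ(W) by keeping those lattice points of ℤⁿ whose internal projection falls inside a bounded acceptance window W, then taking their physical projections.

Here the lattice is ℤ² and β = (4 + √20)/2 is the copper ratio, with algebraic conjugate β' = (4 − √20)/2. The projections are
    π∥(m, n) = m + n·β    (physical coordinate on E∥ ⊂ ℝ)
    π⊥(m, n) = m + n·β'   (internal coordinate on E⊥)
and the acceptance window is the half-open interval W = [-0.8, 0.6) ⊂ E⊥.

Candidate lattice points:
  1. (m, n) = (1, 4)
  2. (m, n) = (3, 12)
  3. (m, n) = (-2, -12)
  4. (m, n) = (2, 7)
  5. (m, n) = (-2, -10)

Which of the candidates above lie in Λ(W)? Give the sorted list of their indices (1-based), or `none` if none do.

Compute β' = (4−√20)/2 = -0.23607, so π⊥(m,n) = m -0.23607·n.
[1] lift (1,4): star map gives 0.05573; window check -0.8 ≤ 0.05573 < 0.6 is true → IN Λ
[2] lift (3,12): star map gives 0.16718; window check -0.8 ≤ 0.16718 < 0.6 is true → IN Λ
[3] lift (-2,-12): star map gives 0.83282; window check -0.8 ≤ 0.83282 < 0.6 is false → out
[4] lift (2,7): star map gives 0.34752; window check -0.8 ≤ 0.34752 < 0.6 is true → IN Λ
[5] lift (-2,-10): star map gives 0.36068; window check -0.8 ≤ 0.36068 < 0.6 is true → IN Λ

1, 2, 4, 5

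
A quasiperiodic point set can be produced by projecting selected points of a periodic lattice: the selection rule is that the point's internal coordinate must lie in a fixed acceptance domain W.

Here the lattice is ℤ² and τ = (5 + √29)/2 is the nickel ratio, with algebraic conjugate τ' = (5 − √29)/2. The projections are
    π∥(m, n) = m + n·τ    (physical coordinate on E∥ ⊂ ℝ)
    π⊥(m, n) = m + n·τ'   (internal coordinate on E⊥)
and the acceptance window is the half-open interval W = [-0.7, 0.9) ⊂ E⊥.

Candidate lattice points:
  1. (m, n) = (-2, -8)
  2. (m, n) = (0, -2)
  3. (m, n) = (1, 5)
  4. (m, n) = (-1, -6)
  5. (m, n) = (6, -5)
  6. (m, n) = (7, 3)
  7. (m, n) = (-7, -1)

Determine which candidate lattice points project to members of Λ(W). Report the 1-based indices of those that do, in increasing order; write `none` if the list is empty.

Numerically τ ≈ 5.19258 and τ' = −1/τ ≈ -0.19258.
[1] lift (-2,-8): star map gives -0.45934; window check -0.7 ≤ -0.45934 < 0.9 is true → IN Λ
[2] lift (0,-2): star map gives 0.38516; window check -0.7 ≤ 0.38516 < 0.9 is true → IN Λ
[3] lift (1,5): star map gives 0.03709; window check -0.7 ≤ 0.03709 < 0.9 is true → IN Λ
[4] lift (-1,-6): star map gives 0.15549; window check -0.7 ≤ 0.15549 < 0.9 is true → IN Λ
[5] lift (6,-5): star map gives 6.96291; window check -0.7 ≤ 6.96291 < 0.9 is false → out
[6] lift (7,3): star map gives 6.42225; window check -0.7 ≤ 6.42225 < 0.9 is false → out
[7] lift (-7,-1): star map gives -6.80742; window check -0.7 ≤ -6.80742 < 0.9 is false → out

1, 2, 3, 4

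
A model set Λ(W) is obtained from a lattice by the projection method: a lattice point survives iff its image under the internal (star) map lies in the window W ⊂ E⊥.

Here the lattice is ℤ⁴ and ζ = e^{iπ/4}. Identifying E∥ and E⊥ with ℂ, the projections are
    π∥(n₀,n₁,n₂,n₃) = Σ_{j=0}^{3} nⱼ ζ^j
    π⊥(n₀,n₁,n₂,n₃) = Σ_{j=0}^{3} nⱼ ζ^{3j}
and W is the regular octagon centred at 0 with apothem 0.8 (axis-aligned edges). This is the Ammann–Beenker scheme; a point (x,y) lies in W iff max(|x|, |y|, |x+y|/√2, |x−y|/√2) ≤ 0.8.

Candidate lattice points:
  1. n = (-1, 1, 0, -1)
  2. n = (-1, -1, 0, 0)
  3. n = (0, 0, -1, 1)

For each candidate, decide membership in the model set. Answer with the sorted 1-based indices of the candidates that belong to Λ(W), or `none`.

π⊥(n) = n₀ + n₁ζ³ + n₂ζ⁶ + n₃ζ⁹ where ζ = e^{iπ/4}.
#1 (-1, 1, 0, -1): internal (-2.4142, 0.0000); octagon support 2.4142 vs apothem 0.8 → ∉ W
#2 (-1, -1, 0, 0): internal (-0.2929, -0.7071); octagon support 0.7071 vs apothem 0.8 → ∈ W
#3 (0, 0, -1, 1): internal (0.7071, 1.7071); octagon support 1.7071 vs apothem 0.8 → ∉ W

2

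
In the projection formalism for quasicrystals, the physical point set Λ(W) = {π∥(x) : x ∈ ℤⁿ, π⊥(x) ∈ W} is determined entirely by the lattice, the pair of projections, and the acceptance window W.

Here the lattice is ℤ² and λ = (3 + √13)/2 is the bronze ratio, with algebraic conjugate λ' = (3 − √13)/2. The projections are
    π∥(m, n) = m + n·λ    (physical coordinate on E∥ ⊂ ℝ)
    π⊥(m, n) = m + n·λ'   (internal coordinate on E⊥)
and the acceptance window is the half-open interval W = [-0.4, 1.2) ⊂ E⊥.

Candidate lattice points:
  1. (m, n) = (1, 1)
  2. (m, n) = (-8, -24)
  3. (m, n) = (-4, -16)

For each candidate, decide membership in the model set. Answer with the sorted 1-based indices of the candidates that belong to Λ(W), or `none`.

Compute λ' = (3−√13)/2 = -0.30278, so π⊥(m,n) = m -0.30278·n.
#1 (1,1): internal coord 1 + (1)·λ' = +0.69722; +0.69722 ∈ [-0.4, 1.2) → IN Λ
#2 (-8,-24): internal coord -8 + (-24)·λ' = -0.73338; -0.73338 ∉ [-0.4, 1.2) → out
#3 (-4,-16): internal coord -4 + (-16)·λ' = +0.84441; +0.84441 ∈ [-0.4, 1.2) → IN Λ

1, 3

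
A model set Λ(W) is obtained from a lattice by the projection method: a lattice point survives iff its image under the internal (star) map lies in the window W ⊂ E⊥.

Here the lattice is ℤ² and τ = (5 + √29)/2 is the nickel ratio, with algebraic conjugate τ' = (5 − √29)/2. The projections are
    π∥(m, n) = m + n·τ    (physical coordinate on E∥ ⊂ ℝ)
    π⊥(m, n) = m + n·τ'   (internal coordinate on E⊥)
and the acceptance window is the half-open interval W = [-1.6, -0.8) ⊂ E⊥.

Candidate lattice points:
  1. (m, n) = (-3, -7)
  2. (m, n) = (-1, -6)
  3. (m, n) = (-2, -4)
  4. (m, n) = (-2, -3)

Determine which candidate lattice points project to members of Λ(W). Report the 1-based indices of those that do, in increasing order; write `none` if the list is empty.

Compute τ' = (5−√29)/2 = -0.192582, so π⊥(m,n) = m -0.192582·n.
#1 (-3,-7): internal coord -3 + (-7)·τ' = -1.651923; -1.651923 ∉ [-1.6, -0.8) → out
#2 (-1,-6): internal coord -1 + (-6)·τ' = +0.155494; +0.155494 ∉ [-1.6, -0.8) → out
#3 (-2,-4): internal coord -2 + (-4)·τ' = -1.229670; -1.229670 ∈ [-1.6, -0.8) → IN Λ
#4 (-2,-3): internal coord -2 + (-3)·τ' = -1.422253; -1.422253 ∈ [-1.6, -0.8) → IN Λ

3, 4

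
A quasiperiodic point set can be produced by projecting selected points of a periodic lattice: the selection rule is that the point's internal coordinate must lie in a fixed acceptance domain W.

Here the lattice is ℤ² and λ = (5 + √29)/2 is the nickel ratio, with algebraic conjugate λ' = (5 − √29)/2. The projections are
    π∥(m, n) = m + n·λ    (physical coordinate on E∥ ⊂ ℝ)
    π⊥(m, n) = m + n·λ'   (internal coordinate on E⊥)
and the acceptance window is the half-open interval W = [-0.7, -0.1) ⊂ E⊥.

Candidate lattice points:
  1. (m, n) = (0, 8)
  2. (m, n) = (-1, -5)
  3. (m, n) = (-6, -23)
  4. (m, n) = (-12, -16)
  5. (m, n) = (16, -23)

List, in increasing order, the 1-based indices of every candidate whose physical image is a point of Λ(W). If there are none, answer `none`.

λ' = (5−√29)/2 ≈ -0.1926.
candidate 1: (m,n)=(0,8) → π∥ = 0+8·λ ≈ 41.5407, π⊥ = 0+8·λ' ≈ -1.5407 ∉ [-0.7, -0.1) ⇒ out
candidate 2: (m,n)=(-1,-5) → π∥ = -1-5·λ ≈ -26.9629, π⊥ = -1-5·λ' ≈ -0.0371 ∉ [-0.7, -0.1) ⇒ out
candidate 3: (m,n)=(-6,-23) → π∥ = -6-23·λ ≈ -125.4294, π⊥ = -6-23·λ' ≈ -1.5706 ∉ [-0.7, -0.1) ⇒ out
candidate 4: (m,n)=(-12,-16) → π∥ = -12-16·λ ≈ -95.0813, π⊥ = -12-16·λ' ≈ -8.9187 ∉ [-0.7, -0.1) ⇒ out
candidate 5: (m,n)=(16,-23) → π∥ = 16-23·λ ≈ -103.4294, π⊥ = 16-23·λ' ≈ 20.4294 ∉ [-0.7, -0.1) ⇒ out

none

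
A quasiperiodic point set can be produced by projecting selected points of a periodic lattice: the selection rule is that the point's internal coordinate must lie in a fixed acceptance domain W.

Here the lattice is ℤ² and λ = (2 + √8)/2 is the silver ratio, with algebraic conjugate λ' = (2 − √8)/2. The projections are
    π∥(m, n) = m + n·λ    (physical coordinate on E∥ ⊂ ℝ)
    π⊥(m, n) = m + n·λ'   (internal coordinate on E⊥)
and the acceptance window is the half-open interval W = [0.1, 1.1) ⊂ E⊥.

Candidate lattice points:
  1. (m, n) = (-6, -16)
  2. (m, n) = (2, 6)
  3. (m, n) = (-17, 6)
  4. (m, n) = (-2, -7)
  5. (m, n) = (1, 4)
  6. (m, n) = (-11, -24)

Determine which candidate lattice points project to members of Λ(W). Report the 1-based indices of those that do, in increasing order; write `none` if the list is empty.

Numerically λ ≈ 2.414214 and λ' = −1/λ ≈ -0.414214.
candidate 1: (m,n)=(-6,-16) → π∥ = -6-16·λ ≈ -44.627417, π⊥ = -6-16·λ' ≈ 0.627417 ∈ [0.1, 1.1) ⇒ IN Λ
candidate 2: (m,n)=(2,6) → π∥ = 2+6·λ ≈ 16.485281, π⊥ = 2+6·λ' ≈ -0.485281 ∉ [0.1, 1.1) ⇒ out
candidate 3: (m,n)=(-17,6) → π∥ = -17+6·λ ≈ -2.514719, π⊥ = -17+6·λ' ≈ -19.485281 ∉ [0.1, 1.1) ⇒ out
candidate 4: (m,n)=(-2,-7) → π∥ = -2-7·λ ≈ -18.899495, π⊥ = -2-7·λ' ≈ 0.899495 ∈ [0.1, 1.1) ⇒ IN Λ
candidate 5: (m,n)=(1,4) → π∥ = 1+4·λ ≈ 10.656854, π⊥ = 1+4·λ' ≈ -0.656854 ∉ [0.1, 1.1) ⇒ out
candidate 6: (m,n)=(-11,-24) → π∥ = -11-24·λ ≈ -68.941125, π⊥ = -11-24·λ' ≈ -1.058875 ∉ [0.1, 1.1) ⇒ out

1, 4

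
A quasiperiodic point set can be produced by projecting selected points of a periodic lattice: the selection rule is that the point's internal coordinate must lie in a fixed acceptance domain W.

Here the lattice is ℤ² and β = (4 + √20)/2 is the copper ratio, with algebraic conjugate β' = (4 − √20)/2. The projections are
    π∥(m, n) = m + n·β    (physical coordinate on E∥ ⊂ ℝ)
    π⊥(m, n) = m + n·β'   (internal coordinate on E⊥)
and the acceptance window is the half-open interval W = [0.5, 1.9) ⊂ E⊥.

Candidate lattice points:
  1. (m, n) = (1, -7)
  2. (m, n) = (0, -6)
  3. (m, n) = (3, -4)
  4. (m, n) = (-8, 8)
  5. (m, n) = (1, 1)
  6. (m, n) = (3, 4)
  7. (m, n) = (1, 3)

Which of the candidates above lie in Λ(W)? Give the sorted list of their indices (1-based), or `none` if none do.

2, 5

Compute β' = (4−√20)/2 = -0.2361, so π⊥(m,n) = m -0.2361·n.
[1] lift (1,-7): star map gives 2.6525; window check 0.5 ≤ 2.6525 < 1.9 is false → out
[2] lift (0,-6): star map gives 1.4164; window check 0.5 ≤ 1.4164 < 1.9 is true → IN Λ
[3] lift (3,-4): star map gives 3.9443; window check 0.5 ≤ 3.9443 < 1.9 is false → out
[4] lift (-8,8): star map gives -9.8885; window check 0.5 ≤ -9.8885 < 1.9 is false → out
[5] lift (1,1): star map gives 0.7639; window check 0.5 ≤ 0.7639 < 1.9 is true → IN Λ
[6] lift (3,4): star map gives 2.0557; window check 0.5 ≤ 2.0557 < 1.9 is false → out
[7] lift (1,3): star map gives 0.2918; window check 0.5 ≤ 0.2918 < 1.9 is false → out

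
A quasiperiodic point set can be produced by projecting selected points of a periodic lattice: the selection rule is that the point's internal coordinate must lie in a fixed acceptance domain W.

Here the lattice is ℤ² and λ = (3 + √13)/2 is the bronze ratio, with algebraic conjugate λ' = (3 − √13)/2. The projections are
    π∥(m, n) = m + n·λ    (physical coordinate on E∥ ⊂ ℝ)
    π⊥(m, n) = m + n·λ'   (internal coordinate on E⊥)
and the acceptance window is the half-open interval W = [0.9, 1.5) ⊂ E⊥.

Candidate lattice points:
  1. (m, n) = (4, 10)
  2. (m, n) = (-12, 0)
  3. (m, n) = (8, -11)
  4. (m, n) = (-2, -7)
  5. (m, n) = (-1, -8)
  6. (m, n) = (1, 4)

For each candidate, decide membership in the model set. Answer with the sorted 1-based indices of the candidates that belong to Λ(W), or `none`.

1, 5

Compute λ' = (3−√13)/2 = -0.302776, so π⊥(m,n) = m -0.302776·n.
[1] lift (4,10): star map gives 0.972244; window check 0.9 ≤ 0.972244 < 1.5 is true → IN Λ
[2] lift (-12,0): star map gives -12.000000; window check 0.9 ≤ -12.000000 < 1.5 is false → out
[3] lift (8,-11): star map gives 11.330532; window check 0.9 ≤ 11.330532 < 1.5 is false → out
[4] lift (-2,-7): star map gives 0.119429; window check 0.9 ≤ 0.119429 < 1.5 is false → out
[5] lift (-1,-8): star map gives 1.422205; window check 0.9 ≤ 1.422205 < 1.5 is true → IN Λ
[6] lift (1,4): star map gives -0.211103; window check 0.9 ≤ -0.211103 < 1.5 is false → out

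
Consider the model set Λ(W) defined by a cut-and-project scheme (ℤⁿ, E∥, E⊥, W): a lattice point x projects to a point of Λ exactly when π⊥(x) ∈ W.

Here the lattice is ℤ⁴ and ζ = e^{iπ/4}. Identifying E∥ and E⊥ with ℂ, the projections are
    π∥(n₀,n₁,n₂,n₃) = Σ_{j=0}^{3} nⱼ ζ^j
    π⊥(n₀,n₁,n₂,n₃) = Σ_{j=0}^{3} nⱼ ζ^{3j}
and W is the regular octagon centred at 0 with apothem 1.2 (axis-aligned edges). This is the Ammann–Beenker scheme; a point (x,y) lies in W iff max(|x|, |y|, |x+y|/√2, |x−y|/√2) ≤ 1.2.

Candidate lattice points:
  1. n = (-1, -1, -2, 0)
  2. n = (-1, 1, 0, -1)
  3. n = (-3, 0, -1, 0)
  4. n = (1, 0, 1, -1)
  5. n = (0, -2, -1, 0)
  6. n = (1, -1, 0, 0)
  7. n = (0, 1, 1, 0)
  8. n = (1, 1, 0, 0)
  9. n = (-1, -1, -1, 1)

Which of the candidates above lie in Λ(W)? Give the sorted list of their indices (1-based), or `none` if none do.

With ζ = e^{iπ/4} the internal vectors are ζ^0,ζ^3,ζ^6,ζ^9.
#1 (-1, -1, -2, 0): internal (-0.2929, 1.2929); octagon support 1.2929 vs apothem 1.2 → ∉ W
#2 (-1, 1, 0, -1): internal (-2.4142, 0.0000); octagon support 2.4142 vs apothem 1.2 → ∉ W
#3 (-3, 0, -1, 0): internal (-3.0000, 1.0000); octagon support 3.0000 vs apothem 1.2 → ∉ W
#4 (1, 0, 1, -1): internal (0.2929, -1.7071); octagon support 1.7071 vs apothem 1.2 → ∉ W
#5 (0, -2, -1, 0): internal (1.4142, -0.4142); octagon support 1.4142 vs apothem 1.2 → ∉ W
#6 (1, -1, 0, 0): internal (1.7071, -0.7071); octagon support 1.7071 vs apothem 1.2 → ∉ W
#7 (0, 1, 1, 0): internal (-0.7071, -0.2929); octagon support 0.7071 vs apothem 1.2 → ∈ W
#8 (1, 1, 0, 0): internal (0.2929, 0.7071); octagon support 0.7071 vs apothem 1.2 → ∈ W
#9 (-1, -1, -1, 1): internal (0.4142, 1.0000); octagon support 1.0000 vs apothem 1.2 → ∈ W

7, 8, 9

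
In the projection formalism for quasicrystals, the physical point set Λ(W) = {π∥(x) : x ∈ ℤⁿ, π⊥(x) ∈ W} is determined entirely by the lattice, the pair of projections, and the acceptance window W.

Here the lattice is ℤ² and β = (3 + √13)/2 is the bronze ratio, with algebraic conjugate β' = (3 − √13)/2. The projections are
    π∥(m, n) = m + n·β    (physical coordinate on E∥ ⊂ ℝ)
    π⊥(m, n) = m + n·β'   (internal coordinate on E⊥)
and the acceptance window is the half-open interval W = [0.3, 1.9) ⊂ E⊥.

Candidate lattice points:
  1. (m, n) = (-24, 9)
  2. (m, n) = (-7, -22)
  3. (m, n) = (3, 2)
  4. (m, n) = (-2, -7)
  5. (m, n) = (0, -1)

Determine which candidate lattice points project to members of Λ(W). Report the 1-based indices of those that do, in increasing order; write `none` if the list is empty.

5

Compute β' = (3−√13)/2 = -0.30278, so π⊥(m,n) = m -0.30278·n.
[1] lift (-24,9): star map gives -26.72498; window check 0.3 ≤ -26.72498 < 1.9 is false → out
[2] lift (-7,-22): star map gives -0.33894; window check 0.3 ≤ -0.33894 < 1.9 is false → out
[3] lift (3,2): star map gives 2.39445; window check 0.3 ≤ 2.39445 < 1.9 is false → out
[4] lift (-2,-7): star map gives 0.11943; window check 0.3 ≤ 0.11943 < 1.9 is false → out
[5] lift (0,-1): star map gives 0.30278; window check 0.3 ≤ 0.30278 < 1.9 is true → IN Λ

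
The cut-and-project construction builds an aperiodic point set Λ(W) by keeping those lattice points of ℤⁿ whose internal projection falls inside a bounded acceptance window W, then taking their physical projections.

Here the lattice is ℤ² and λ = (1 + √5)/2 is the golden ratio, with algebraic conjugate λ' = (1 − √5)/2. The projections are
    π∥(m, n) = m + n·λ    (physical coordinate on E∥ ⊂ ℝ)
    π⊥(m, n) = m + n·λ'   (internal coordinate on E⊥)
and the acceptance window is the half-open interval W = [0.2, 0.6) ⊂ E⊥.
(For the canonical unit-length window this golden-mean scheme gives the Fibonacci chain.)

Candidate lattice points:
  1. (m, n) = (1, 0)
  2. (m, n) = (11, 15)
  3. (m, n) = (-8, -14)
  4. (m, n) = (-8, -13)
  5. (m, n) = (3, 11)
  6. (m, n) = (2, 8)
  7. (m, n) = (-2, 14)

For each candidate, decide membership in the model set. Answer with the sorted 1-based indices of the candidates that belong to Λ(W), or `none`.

Compute λ' = (1−√5)/2 = -0.61803, so π⊥(m,n) = m -0.61803·n.
#1 (1,0): internal coord 1 + (0)·λ' = +1.00000; +1.00000 ∉ [0.2, 0.6) → out
#2 (11,15): internal coord 11 + (15)·λ' = +1.72949; +1.72949 ∉ [0.2, 0.6) → out
#3 (-8,-14): internal coord -8 + (-14)·λ' = +0.65248; +0.65248 ∉ [0.2, 0.6) → out
#4 (-8,-13): internal coord -8 + (-13)·λ' = +0.03444; +0.03444 ∉ [0.2, 0.6) → out
#5 (3,11): internal coord 3 + (11)·λ' = -3.79837; -3.79837 ∉ [0.2, 0.6) → out
#6 (2,8): internal coord 2 + (8)·λ' = -2.94427; -2.94427 ∉ [0.2, 0.6) → out
#7 (-2,14): internal coord -2 + (14)·λ' = -10.65248; -10.65248 ∉ [0.2, 0.6) → out

none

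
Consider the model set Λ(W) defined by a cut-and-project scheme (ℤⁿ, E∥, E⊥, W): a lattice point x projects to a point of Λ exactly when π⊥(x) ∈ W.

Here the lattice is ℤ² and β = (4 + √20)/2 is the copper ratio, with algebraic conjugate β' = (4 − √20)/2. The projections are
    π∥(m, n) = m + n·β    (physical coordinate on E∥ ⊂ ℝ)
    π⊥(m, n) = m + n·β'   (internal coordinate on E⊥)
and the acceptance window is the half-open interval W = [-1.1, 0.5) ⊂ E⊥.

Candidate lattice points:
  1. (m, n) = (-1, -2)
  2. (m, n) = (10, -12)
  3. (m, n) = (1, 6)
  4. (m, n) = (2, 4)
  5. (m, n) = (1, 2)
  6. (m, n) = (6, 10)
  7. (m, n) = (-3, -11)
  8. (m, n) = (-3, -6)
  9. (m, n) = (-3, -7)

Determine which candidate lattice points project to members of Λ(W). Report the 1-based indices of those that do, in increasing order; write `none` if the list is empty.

β' = (4−√20)/2 ≈ -0.23607.
candidate 1: (m,n)=(-1,-2) → π∥ = -1-2·β ≈ -9.47214, π⊥ = -1-2·β' ≈ -0.52786 ∈ [-1.1, 0.5) ⇒ IN Λ
candidate 2: (m,n)=(10,-12) → π∥ = 10-12·β ≈ -40.83282, π⊥ = 10-12·β' ≈ 12.83282 ∉ [-1.1, 0.5) ⇒ out
candidate 3: (m,n)=(1,6) → π∥ = 1+6·β ≈ 26.41641, π⊥ = 1+6·β' ≈ -0.41641 ∈ [-1.1, 0.5) ⇒ IN Λ
candidate 4: (m,n)=(2,4) → π∥ = 2+4·β ≈ 18.94427, π⊥ = 2+4·β' ≈ 1.05573 ∉ [-1.1, 0.5) ⇒ out
candidate 5: (m,n)=(1,2) → π∥ = 1+2·β ≈ 9.47214, π⊥ = 1+2·β' ≈ 0.52786 ∉ [-1.1, 0.5) ⇒ out
candidate 6: (m,n)=(6,10) → π∥ = 6+10·β ≈ 48.36068, π⊥ = 6+10·β' ≈ 3.63932 ∉ [-1.1, 0.5) ⇒ out
candidate 7: (m,n)=(-3,-11) → π∥ = -3-11·β ≈ -49.59675, π⊥ = -3-11·β' ≈ -0.40325 ∈ [-1.1, 0.5) ⇒ IN Λ
candidate 8: (m,n)=(-3,-6) → π∥ = -3-6·β ≈ -28.41641, π⊥ = -3-6·β' ≈ -1.58359 ∉ [-1.1, 0.5) ⇒ out
candidate 9: (m,n)=(-3,-7) → π∥ = -3-7·β ≈ -32.65248, π⊥ = -3-7·β' ≈ -1.34752 ∉ [-1.1, 0.5) ⇒ out

1, 3, 7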